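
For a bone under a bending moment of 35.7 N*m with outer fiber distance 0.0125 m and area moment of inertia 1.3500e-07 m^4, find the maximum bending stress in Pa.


sigma = M * c / I
sigma = 35.7 * 0.0125 / 1.3500e-07
M * c = 0.4463
sigma = 3.3056e+06


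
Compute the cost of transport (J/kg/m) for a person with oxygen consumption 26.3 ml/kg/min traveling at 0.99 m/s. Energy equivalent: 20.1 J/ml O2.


Power per kg = VO2 * 20.1 / 60
Power per kg = 26.3 * 20.1 / 60 = 8.8105 W/kg
Cost = power_per_kg / speed
Cost = 8.8105 / 0.99
Cost = 8.8995


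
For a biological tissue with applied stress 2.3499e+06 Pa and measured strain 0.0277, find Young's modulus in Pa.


E = stress / strain
E = 2.3499e+06 / 0.0277
E = 8.4834e+07


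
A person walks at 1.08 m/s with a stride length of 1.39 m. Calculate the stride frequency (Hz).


f = v / stride_length
f = 1.08 / 1.39
f = 0.7770


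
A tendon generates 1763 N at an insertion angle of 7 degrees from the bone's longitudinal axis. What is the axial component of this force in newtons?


F_eff = F_tendon * cos(theta)
theta = 7 deg = 0.1222 rad
cos(theta) = 0.9925
F_eff = 1763 * 0.9925
F_eff = 1749.8589


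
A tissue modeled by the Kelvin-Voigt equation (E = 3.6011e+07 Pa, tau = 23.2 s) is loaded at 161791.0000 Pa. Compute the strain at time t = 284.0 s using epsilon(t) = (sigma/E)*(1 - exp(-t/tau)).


epsilon(t) = (sigma/E) * (1 - exp(-t/tau))
sigma/E = 161791.0000 / 3.6011e+07 = 0.0045
exp(-t/tau) = exp(-284.0 / 23.2) = 4.8265e-06
epsilon = 0.0045 * (1 - 4.8265e-06)
epsilon = 0.0045


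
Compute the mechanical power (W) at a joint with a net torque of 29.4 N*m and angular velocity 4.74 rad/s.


P = M * omega
P = 29.4 * 4.74
P = 139.3560


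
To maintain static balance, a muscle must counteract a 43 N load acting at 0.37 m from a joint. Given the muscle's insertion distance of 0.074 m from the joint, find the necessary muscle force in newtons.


F_muscle = W * d_load / d_muscle
F_muscle = 43 * 0.37 / 0.074
Numerator = 15.9100
F_muscle = 215.0000


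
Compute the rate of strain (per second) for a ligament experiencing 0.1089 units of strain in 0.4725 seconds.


strain_rate = delta_strain / delta_t
strain_rate = 0.1089 / 0.4725
strain_rate = 0.2305


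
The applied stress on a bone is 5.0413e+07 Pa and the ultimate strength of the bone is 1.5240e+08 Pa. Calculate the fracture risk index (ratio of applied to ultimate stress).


FRI = applied / ultimate
FRI = 5.0413e+07 / 1.5240e+08
FRI = 0.3308


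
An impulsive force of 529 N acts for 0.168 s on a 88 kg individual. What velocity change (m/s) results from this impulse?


J = F * dt = 529 * 0.168 = 88.8720 N*s
delta_v = J / m
delta_v = 88.8720 / 88
delta_v = 1.0099


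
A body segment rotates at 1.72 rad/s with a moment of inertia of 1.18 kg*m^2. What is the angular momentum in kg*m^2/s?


L = I * omega
L = 1.18 * 1.72
L = 2.0296


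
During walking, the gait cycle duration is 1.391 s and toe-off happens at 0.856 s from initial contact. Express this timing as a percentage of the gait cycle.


pct = (event_time / cycle_time) * 100
pct = (0.856 / 1.391) * 100
ratio = 0.6154
pct = 61.5385


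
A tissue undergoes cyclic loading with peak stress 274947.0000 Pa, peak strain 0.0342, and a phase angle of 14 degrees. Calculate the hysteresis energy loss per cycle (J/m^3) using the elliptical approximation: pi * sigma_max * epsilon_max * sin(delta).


E_loss = pi * sigma_max * epsilon_max * sin(delta)
delta = 14 deg = 0.2443 rad
sin(delta) = 0.2419
E_loss = pi * 274947.0000 * 0.0342 * 0.2419
E_loss = 7146.6110


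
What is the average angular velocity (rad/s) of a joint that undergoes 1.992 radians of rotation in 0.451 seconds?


omega = delta_theta / delta_t
omega = 1.992 / 0.451
omega = 4.4169


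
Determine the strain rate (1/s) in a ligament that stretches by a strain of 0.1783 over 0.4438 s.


strain_rate = delta_strain / delta_t
strain_rate = 0.1783 / 0.4438
strain_rate = 0.4018


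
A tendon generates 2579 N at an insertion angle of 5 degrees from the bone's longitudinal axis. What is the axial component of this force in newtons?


F_eff = F_tendon * cos(theta)
theta = 5 deg = 0.0873 rad
cos(theta) = 0.9962
F_eff = 2579 * 0.9962
F_eff = 2569.1861


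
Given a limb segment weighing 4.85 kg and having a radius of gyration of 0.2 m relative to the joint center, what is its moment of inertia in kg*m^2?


I = m * k^2
I = 4.85 * 0.2^2
k^2 = 0.0400
I = 0.1940


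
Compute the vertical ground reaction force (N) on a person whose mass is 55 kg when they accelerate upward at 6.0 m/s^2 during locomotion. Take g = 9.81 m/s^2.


GRF = m * (g + a)
GRF = 55 * (9.81 + 6.0)
GRF = 55 * 15.8100
GRF = 869.5500


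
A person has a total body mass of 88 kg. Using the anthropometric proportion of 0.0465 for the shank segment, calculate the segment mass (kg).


m_segment = body_mass * fraction
m_segment = 88 * 0.0465
m_segment = 4.0920


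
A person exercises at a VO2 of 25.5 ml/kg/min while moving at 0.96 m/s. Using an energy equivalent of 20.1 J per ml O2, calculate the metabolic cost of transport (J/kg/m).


Power per kg = VO2 * 20.1 / 60
Power per kg = 25.5 * 20.1 / 60 = 8.5425 W/kg
Cost = power_per_kg / speed
Cost = 8.5425 / 0.96
Cost = 8.8984


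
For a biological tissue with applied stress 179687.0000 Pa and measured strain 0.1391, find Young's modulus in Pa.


E = stress / strain
E = 179687.0000 / 0.1391
E = 1.2918e+06


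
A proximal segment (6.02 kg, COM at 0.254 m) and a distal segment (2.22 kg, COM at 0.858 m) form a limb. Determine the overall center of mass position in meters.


COM = (m1*x1 + m2*x2) / (m1 + m2)
COM = (6.02*0.254 + 2.22*0.858) / (6.02 + 2.22)
Numerator = 3.4338
Denominator = 8.2400
COM = 0.4167


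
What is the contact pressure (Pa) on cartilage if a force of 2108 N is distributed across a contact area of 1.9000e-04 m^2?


P = F / A
P = 2108 / 1.9000e-04
P = 1.1095e+07


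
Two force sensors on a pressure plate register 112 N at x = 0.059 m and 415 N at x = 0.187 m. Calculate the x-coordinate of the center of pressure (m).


COP_x = (F1*x1 + F2*x2) / (F1 + F2)
COP_x = (112*0.059 + 415*0.187) / (112 + 415)
Numerator = 84.2130
Denominator = 527
COP_x = 0.1598


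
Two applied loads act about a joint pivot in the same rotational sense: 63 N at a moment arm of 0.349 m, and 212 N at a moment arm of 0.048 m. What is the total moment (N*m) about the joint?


M = F1 * d1 + F2 * d2
M = 63 * 0.349 + 212 * 0.048
M = 21.9870 + 10.1760
M = 32.1630


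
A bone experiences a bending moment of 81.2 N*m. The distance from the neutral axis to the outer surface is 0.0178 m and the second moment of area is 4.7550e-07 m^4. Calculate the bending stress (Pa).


sigma = M * c / I
sigma = 81.2 * 0.0178 / 4.7550e-07
M * c = 1.4454
sigma = 3.0397e+06


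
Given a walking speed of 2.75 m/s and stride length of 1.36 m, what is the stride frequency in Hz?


f = v / stride_length
f = 2.75 / 1.36
f = 2.0221


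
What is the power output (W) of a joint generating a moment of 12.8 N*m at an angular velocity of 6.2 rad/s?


P = M * omega
P = 12.8 * 6.2
P = 79.3600


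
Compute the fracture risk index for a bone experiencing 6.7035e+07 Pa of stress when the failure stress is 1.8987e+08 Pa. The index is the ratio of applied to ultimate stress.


FRI = applied / ultimate
FRI = 6.7035e+07 / 1.8987e+08
FRI = 0.3531


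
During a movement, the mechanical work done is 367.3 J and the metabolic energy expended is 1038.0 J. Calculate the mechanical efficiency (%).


eta = (W_mech / E_meta) * 100
eta = (367.3 / 1038.0) * 100
ratio = 0.3539
eta = 35.3854


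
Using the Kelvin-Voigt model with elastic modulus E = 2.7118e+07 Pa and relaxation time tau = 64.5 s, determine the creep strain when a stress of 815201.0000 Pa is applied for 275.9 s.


epsilon(t) = (sigma/E) * (1 - exp(-t/tau))
sigma/E = 815201.0000 / 2.7118e+07 = 0.0301
exp(-t/tau) = exp(-275.9 / 64.5) = 0.0139
epsilon = 0.0301 * (1 - 0.0139)
epsilon = 0.0296


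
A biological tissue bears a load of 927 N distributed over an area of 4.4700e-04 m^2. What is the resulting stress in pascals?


stress = F / A
stress = 927 / 4.4700e-04
stress = 2.0738e+06


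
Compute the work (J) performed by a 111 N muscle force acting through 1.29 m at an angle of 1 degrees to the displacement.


W = F * d * cos(theta)
theta = 1 deg = 0.0175 rad
cos(theta) = 0.9998
W = 111 * 1.29 * 0.9998
W = 143.1682


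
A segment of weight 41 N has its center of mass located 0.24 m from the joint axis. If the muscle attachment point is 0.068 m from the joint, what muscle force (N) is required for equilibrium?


F_muscle = W * d_load / d_muscle
F_muscle = 41 * 0.24 / 0.068
Numerator = 9.8400
F_muscle = 144.7059


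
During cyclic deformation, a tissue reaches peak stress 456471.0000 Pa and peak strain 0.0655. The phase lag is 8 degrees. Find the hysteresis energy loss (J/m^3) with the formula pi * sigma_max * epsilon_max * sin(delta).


E_loss = pi * sigma_max * epsilon_max * sin(delta)
delta = 8 deg = 0.1396 rad
sin(delta) = 0.1392
E_loss = pi * 456471.0000 * 0.0655 * 0.1392
E_loss = 13072.5306


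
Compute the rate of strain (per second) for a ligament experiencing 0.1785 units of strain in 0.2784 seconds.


strain_rate = delta_strain / delta_t
strain_rate = 0.1785 / 0.2784
strain_rate = 0.6412


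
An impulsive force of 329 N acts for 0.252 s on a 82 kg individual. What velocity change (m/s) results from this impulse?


J = F * dt = 329 * 0.252 = 82.9080 N*s
delta_v = J / m
delta_v = 82.9080 / 82
delta_v = 1.0111


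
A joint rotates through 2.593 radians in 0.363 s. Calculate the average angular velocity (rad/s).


omega = delta_theta / delta_t
omega = 2.593 / 0.363
omega = 7.1433


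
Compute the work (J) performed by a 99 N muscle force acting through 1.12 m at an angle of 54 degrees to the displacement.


W = F * d * cos(theta)
theta = 54 deg = 0.9425 rad
cos(theta) = 0.5878
W = 99 * 1.12 * 0.5878
W = 65.1736


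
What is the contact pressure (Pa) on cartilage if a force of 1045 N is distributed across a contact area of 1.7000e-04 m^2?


P = F / A
P = 1045 / 1.7000e-04
P = 6.1471e+06


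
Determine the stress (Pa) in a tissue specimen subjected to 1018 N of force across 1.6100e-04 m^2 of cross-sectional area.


stress = F / A
stress = 1018 / 1.6100e-04
stress = 6.3230e+06


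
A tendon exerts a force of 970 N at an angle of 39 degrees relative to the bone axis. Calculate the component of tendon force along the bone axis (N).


F_eff = F_tendon * cos(theta)
theta = 39 deg = 0.6807 rad
cos(theta) = 0.7771
F_eff = 970 * 0.7771
F_eff = 753.8316


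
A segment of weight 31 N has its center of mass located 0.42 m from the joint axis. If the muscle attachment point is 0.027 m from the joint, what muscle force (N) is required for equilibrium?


F_muscle = W * d_load / d_muscle
F_muscle = 31 * 0.42 / 0.027
Numerator = 13.0200
F_muscle = 482.2222


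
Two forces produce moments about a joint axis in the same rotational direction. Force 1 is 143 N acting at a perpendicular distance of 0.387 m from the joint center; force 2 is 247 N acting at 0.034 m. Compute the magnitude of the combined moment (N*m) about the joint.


M = F1 * d1 + F2 * d2
M = 143 * 0.387 + 247 * 0.034
M = 55.3410 + 8.3980
M = 63.7390


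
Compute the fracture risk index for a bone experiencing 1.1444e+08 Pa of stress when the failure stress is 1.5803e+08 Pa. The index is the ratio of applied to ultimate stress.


FRI = applied / ultimate
FRI = 1.1444e+08 / 1.5803e+08
FRI = 0.7242


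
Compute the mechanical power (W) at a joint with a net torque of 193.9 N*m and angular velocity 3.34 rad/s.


P = M * omega
P = 193.9 * 3.34
P = 647.6260


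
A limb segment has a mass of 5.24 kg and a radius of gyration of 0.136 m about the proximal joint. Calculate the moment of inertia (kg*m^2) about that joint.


I = m * k^2
I = 5.24 * 0.136^2
k^2 = 0.0185
I = 0.0969


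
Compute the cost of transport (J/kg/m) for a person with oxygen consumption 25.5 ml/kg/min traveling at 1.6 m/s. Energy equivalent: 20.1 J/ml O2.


Power per kg = VO2 * 20.1 / 60
Power per kg = 25.5 * 20.1 / 60 = 8.5425 W/kg
Cost = power_per_kg / speed
Cost = 8.5425 / 1.6
Cost = 5.3391


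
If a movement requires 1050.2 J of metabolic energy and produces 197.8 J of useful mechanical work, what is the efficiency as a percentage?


eta = (W_mech / E_meta) * 100
eta = (197.8 / 1050.2) * 100
ratio = 0.1883
eta = 18.8345


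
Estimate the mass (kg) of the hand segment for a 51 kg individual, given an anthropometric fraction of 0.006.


m_segment = body_mass * fraction
m_segment = 51 * 0.006
m_segment = 0.3060


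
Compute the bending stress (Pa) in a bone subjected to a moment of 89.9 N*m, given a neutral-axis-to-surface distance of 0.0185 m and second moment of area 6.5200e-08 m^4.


sigma = M * c / I
sigma = 89.9 * 0.0185 / 6.5200e-08
M * c = 1.6632
sigma = 2.5508e+07


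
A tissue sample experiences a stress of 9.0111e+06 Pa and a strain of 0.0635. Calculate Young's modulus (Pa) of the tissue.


E = stress / strain
E = 9.0111e+06 / 0.0635
E = 1.4191e+08


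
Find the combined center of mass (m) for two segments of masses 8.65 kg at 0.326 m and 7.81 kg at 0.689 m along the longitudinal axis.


COM = (m1*x1 + m2*x2) / (m1 + m2)
COM = (8.65*0.326 + 7.81*0.689) / (8.65 + 7.81)
Numerator = 8.2010
Denominator = 16.4600
COM = 0.4982


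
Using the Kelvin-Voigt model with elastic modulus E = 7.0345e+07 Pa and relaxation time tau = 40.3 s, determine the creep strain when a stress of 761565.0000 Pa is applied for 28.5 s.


epsilon(t) = (sigma/E) * (1 - exp(-t/tau))
sigma/E = 761565.0000 / 7.0345e+07 = 0.0108
exp(-t/tau) = exp(-28.5 / 40.3) = 0.4930
epsilon = 0.0108 * (1 - 0.4930)
epsilon = 0.0055


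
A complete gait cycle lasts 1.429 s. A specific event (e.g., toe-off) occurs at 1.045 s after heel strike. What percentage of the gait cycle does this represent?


pct = (event_time / cycle_time) * 100
pct = (1.045 / 1.429) * 100
ratio = 0.7313
pct = 73.1281


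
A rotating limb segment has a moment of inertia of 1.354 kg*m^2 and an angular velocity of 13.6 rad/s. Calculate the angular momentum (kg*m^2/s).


L = I * omega
L = 1.354 * 13.6
L = 18.4144


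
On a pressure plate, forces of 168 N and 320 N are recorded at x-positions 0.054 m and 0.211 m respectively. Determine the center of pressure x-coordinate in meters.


COP_x = (F1*x1 + F2*x2) / (F1 + F2)
COP_x = (168*0.054 + 320*0.211) / (168 + 320)
Numerator = 76.5920
Denominator = 488
COP_x = 0.1570


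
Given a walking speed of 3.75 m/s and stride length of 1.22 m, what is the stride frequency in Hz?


f = v / stride_length
f = 3.75 / 1.22
f = 3.0738


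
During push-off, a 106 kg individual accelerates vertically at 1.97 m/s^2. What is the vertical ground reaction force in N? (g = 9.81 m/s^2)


GRF = m * (g + a)
GRF = 106 * (9.81 + 1.97)
GRF = 106 * 11.7800
GRF = 1248.6800


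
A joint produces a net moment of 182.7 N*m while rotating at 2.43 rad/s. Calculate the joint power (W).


P = M * omega
P = 182.7 * 2.43
P = 443.9610


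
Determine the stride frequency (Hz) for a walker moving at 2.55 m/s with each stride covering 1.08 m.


f = v / stride_length
f = 2.55 / 1.08
f = 2.3611


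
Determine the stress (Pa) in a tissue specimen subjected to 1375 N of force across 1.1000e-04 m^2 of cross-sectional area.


stress = F / A
stress = 1375 / 1.1000e-04
stress = 1.2500e+07


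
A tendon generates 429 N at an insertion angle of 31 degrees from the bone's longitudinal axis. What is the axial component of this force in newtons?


F_eff = F_tendon * cos(theta)
theta = 31 deg = 0.5411 rad
cos(theta) = 0.8572
F_eff = 429 * 0.8572
F_eff = 367.7248


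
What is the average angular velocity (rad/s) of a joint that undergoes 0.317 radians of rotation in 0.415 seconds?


omega = delta_theta / delta_t
omega = 0.317 / 0.415
omega = 0.7639


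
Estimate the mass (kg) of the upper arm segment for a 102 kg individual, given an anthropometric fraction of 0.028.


m_segment = body_mass * fraction
m_segment = 102 * 0.028
m_segment = 2.8560


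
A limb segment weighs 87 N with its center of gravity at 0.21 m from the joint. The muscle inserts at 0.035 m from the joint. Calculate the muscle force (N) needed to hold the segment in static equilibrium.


F_muscle = W * d_load / d_muscle
F_muscle = 87 * 0.21 / 0.035
Numerator = 18.2700
F_muscle = 522.0000


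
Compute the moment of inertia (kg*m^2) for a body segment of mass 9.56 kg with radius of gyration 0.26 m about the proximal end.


I = m * k^2
I = 9.56 * 0.26^2
k^2 = 0.0676
I = 0.6463


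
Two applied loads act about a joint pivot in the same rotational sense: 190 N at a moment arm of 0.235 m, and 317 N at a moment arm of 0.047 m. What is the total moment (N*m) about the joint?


M = F1 * d1 + F2 * d2
M = 190 * 0.235 + 317 * 0.047
M = 44.6500 + 14.8990
M = 59.5490


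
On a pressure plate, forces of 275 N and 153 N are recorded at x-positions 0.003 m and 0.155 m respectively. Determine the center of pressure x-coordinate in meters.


COP_x = (F1*x1 + F2*x2) / (F1 + F2)
COP_x = (275*0.003 + 153*0.155) / (275 + 153)
Numerator = 24.5400
Denominator = 428
COP_x = 0.0573


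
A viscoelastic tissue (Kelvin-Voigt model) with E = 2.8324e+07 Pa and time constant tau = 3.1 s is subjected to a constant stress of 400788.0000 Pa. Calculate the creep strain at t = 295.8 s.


epsilon(t) = (sigma/E) * (1 - exp(-t/tau))
sigma/E = 400788.0000 / 2.8324e+07 = 0.0142
exp(-t/tau) = exp(-295.8 / 3.1) = 3.6300e-42
epsilon = 0.0142 * (1 - 3.6300e-42)
epsilon = 0.0142


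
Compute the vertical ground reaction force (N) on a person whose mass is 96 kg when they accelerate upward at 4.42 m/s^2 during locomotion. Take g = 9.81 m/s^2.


GRF = m * (g + a)
GRF = 96 * (9.81 + 4.42)
GRF = 96 * 14.2300
GRF = 1366.0800


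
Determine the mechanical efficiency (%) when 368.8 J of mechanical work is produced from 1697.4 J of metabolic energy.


eta = (W_mech / E_meta) * 100
eta = (368.8 / 1697.4) * 100
ratio = 0.2173
eta = 21.7273


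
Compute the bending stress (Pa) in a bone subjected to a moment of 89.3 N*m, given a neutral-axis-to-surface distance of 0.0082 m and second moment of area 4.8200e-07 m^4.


sigma = M * c / I
sigma = 89.3 * 0.0082 / 4.8200e-07
M * c = 0.7323
sigma = 1.5192e+06


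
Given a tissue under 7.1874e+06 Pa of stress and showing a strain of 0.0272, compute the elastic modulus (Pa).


E = stress / strain
E = 7.1874e+06 / 0.0272
E = 2.6424e+08


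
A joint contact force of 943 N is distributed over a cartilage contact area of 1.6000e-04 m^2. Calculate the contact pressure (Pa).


P = F / A
P = 943 / 1.6000e-04
P = 5.8937e+06


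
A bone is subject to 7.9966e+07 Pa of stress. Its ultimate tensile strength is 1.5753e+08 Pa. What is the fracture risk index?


FRI = applied / ultimate
FRI = 7.9966e+07 / 1.5753e+08
FRI = 0.5076


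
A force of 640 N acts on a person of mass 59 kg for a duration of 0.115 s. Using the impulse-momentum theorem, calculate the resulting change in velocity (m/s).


J = F * dt = 640 * 0.115 = 73.6000 N*s
delta_v = J / m
delta_v = 73.6000 / 59
delta_v = 1.2475


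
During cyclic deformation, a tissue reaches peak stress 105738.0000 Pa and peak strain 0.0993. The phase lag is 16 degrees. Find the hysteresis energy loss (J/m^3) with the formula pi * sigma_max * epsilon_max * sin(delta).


E_loss = pi * sigma_max * epsilon_max * sin(delta)
delta = 16 deg = 0.2793 rad
sin(delta) = 0.2756
E_loss = pi * 105738.0000 * 0.0993 * 0.2756
E_loss = 9092.1855


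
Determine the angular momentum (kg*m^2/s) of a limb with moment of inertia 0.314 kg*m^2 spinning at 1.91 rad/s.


L = I * omega
L = 0.314 * 1.91
L = 0.5997


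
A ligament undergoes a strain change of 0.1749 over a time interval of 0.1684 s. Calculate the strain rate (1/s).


strain_rate = delta_strain / delta_t
strain_rate = 0.1749 / 0.1684
strain_rate = 1.0386


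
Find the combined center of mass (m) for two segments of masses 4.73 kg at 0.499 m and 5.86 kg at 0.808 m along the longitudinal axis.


COM = (m1*x1 + m2*x2) / (m1 + m2)
COM = (4.73*0.499 + 5.86*0.808) / (4.73 + 5.86)
Numerator = 7.0952
Denominator = 10.5900
COM = 0.6700


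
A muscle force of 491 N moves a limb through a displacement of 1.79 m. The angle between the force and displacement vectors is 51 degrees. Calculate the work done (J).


W = F * d * cos(theta)
theta = 51 deg = 0.8901 rad
cos(theta) = 0.6293
W = 491 * 1.79 * 0.6293
W = 553.1034


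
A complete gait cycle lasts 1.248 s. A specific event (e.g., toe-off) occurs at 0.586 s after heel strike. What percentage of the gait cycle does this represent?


pct = (event_time / cycle_time) * 100
pct = (0.586 / 1.248) * 100
ratio = 0.4696
pct = 46.9551


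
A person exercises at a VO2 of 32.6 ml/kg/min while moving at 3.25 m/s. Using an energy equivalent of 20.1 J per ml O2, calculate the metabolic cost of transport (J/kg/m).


Power per kg = VO2 * 20.1 / 60
Power per kg = 32.6 * 20.1 / 60 = 10.9210 W/kg
Cost = power_per_kg / speed
Cost = 10.9210 / 3.25
Cost = 3.3603


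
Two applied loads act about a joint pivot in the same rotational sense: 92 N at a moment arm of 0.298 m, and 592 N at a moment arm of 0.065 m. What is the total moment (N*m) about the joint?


M = F1 * d1 + F2 * d2
M = 92 * 0.298 + 592 * 0.065
M = 27.4160 + 38.4800
M = 65.8960


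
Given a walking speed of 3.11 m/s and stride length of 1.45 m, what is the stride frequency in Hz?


f = v / stride_length
f = 3.11 / 1.45
f = 2.1448


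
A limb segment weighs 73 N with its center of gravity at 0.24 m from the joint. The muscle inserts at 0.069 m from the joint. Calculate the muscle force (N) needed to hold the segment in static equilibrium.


F_muscle = W * d_load / d_muscle
F_muscle = 73 * 0.24 / 0.069
Numerator = 17.5200
F_muscle = 253.9130


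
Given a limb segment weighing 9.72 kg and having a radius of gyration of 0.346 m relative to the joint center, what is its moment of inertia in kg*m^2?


I = m * k^2
I = 9.72 * 0.346^2
k^2 = 0.1197
I = 1.1636


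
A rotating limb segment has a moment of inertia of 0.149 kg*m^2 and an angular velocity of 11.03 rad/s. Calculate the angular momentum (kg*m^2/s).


L = I * omega
L = 0.149 * 11.03
L = 1.6435


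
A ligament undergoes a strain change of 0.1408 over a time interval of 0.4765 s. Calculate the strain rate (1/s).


strain_rate = delta_strain / delta_t
strain_rate = 0.1408 / 0.4765
strain_rate = 0.2955


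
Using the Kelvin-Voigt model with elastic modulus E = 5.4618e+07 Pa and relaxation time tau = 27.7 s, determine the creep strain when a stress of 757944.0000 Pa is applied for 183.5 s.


epsilon(t) = (sigma/E) * (1 - exp(-t/tau))
sigma/E = 757944.0000 / 5.4618e+07 = 0.0139
exp(-t/tau) = exp(-183.5 / 27.7) = 0.0013
epsilon = 0.0139 * (1 - 0.0013)
epsilon = 0.0139


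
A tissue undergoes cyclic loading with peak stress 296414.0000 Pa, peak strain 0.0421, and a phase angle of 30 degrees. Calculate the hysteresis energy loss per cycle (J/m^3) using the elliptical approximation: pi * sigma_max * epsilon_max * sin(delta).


E_loss = pi * sigma_max * epsilon_max * sin(delta)
delta = 30 deg = 0.5236 rad
sin(delta) = 0.5000
E_loss = pi * 296414.0000 * 0.0421 * 0.5000
E_loss = 19602.0135


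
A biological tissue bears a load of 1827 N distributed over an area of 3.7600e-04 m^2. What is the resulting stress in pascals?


stress = F / A
stress = 1827 / 3.7600e-04
stress = 4.8590e+06


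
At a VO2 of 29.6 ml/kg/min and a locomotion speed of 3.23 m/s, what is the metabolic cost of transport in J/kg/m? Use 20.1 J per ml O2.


Power per kg = VO2 * 20.1 / 60
Power per kg = 29.6 * 20.1 / 60 = 9.9160 W/kg
Cost = power_per_kg / speed
Cost = 9.9160 / 3.23
Cost = 3.0700


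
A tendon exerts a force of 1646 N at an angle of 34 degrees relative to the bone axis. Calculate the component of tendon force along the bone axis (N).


F_eff = F_tendon * cos(theta)
theta = 34 deg = 0.5934 rad
cos(theta) = 0.8290
F_eff = 1646 * 0.8290
F_eff = 1364.5958


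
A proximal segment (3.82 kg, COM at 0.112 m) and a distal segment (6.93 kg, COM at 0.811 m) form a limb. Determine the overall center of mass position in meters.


COM = (m1*x1 + m2*x2) / (m1 + m2)
COM = (3.82*0.112 + 6.93*0.811) / (3.82 + 6.93)
Numerator = 6.0481
Denominator = 10.7500
COM = 0.5626


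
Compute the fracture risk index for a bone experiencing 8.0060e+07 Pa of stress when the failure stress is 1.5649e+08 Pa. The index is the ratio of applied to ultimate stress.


FRI = applied / ultimate
FRI = 8.0060e+07 / 1.5649e+08
FRI = 0.5116


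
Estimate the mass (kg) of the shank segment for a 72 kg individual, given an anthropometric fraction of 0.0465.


m_segment = body_mass * fraction
m_segment = 72 * 0.0465
m_segment = 3.3480


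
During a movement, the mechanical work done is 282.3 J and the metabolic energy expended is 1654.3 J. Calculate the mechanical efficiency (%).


eta = (W_mech / E_meta) * 100
eta = (282.3 / 1654.3) * 100
ratio = 0.1706
eta = 17.0646


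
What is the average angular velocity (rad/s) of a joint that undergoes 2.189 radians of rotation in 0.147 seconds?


omega = delta_theta / delta_t
omega = 2.189 / 0.147
omega = 14.8912


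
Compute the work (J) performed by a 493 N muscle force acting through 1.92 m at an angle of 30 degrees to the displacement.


W = F * d * cos(theta)
theta = 30 deg = 0.5236 rad
cos(theta) = 0.8660
W = 493 * 1.92 * 0.8660
W = 819.7450


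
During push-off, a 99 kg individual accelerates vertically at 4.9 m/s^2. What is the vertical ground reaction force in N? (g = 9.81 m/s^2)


GRF = m * (g + a)
GRF = 99 * (9.81 + 4.9)
GRF = 99 * 14.7100
GRF = 1456.2900


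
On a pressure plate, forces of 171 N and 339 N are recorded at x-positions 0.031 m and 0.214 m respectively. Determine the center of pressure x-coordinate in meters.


COP_x = (F1*x1 + F2*x2) / (F1 + F2)
COP_x = (171*0.031 + 339*0.214) / (171 + 339)
Numerator = 77.8470
Denominator = 510
COP_x = 0.1526


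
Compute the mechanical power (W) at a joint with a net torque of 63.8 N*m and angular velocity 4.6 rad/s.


P = M * omega
P = 63.8 * 4.6
P = 293.4800


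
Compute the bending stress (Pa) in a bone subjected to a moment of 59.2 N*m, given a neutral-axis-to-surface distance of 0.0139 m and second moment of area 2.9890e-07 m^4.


sigma = M * c / I
sigma = 59.2 * 0.0139 / 2.9890e-07
M * c = 0.8229
sigma = 2.7530e+06


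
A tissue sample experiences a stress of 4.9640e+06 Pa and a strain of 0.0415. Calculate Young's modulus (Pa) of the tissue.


E = stress / strain
E = 4.9640e+06 / 0.0415
E = 1.1961e+08


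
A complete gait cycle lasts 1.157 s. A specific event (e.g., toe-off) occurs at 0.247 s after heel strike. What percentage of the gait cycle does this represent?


pct = (event_time / cycle_time) * 100
pct = (0.247 / 1.157) * 100
ratio = 0.2135
pct = 21.3483


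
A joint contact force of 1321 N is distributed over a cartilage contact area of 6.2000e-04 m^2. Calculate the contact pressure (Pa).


P = F / A
P = 1321 / 6.2000e-04
P = 2.1306e+06


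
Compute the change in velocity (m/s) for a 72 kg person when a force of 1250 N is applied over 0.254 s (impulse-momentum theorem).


J = F * dt = 1250 * 0.254 = 317.5000 N*s
delta_v = J / m
delta_v = 317.5000 / 72
delta_v = 4.4097


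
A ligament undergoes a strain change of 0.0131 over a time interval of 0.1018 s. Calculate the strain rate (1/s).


strain_rate = delta_strain / delta_t
strain_rate = 0.0131 / 0.1018
strain_rate = 0.1287


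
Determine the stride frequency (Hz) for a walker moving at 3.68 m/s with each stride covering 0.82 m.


f = v / stride_length
f = 3.68 / 0.82
f = 4.4878


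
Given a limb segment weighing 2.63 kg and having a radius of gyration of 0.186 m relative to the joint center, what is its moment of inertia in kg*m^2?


I = m * k^2
I = 2.63 * 0.186^2
k^2 = 0.0346
I = 0.0910


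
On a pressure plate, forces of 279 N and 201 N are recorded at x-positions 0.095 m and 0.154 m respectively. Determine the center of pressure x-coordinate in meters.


COP_x = (F1*x1 + F2*x2) / (F1 + F2)
COP_x = (279*0.095 + 201*0.154) / (279 + 201)
Numerator = 57.4590
Denominator = 480
COP_x = 0.1197


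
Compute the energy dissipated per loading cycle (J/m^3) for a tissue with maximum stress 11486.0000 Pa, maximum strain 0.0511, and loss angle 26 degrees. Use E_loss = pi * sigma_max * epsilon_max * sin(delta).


E_loss = pi * sigma_max * epsilon_max * sin(delta)
delta = 26 deg = 0.4538 rad
sin(delta) = 0.4384
E_loss = pi * 11486.0000 * 0.0511 * 0.4384
E_loss = 808.3167


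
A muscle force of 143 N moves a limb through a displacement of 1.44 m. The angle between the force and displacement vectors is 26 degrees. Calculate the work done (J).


W = F * d * cos(theta)
theta = 26 deg = 0.4538 rad
cos(theta) = 0.8988
W = 143 * 1.44 * 0.8988
W = 185.0797


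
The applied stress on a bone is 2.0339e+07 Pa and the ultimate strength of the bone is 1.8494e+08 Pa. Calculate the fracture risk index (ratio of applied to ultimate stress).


FRI = applied / ultimate
FRI = 2.0339e+07 / 1.8494e+08
FRI = 0.1100


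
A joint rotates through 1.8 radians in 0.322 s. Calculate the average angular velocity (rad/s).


omega = delta_theta / delta_t
omega = 1.8 / 0.322
omega = 5.5901


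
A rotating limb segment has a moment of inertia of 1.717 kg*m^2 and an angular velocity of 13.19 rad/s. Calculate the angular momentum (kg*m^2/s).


L = I * omega
L = 1.717 * 13.19
L = 22.6472


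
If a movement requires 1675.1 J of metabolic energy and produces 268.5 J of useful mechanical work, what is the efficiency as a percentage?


eta = (W_mech / E_meta) * 100
eta = (268.5 / 1675.1) * 100
ratio = 0.1603
eta = 16.0289


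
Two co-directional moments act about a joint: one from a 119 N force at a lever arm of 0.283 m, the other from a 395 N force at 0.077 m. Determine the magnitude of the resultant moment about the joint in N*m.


M = F1 * d1 + F2 * d2
M = 119 * 0.283 + 395 * 0.077
M = 33.6770 + 30.4150
M = 64.0920


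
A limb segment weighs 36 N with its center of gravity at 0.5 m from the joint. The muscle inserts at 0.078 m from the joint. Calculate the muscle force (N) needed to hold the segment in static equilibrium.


F_muscle = W * d_load / d_muscle
F_muscle = 36 * 0.5 / 0.078
Numerator = 18.0000
F_muscle = 230.7692


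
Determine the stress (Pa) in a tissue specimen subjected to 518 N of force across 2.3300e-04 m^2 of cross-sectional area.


stress = F / A
stress = 518 / 2.3300e-04
stress = 2.2232e+06


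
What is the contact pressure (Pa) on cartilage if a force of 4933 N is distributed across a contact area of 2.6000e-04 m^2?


P = F / A
P = 4933 / 2.6000e-04
P = 1.8973e+07


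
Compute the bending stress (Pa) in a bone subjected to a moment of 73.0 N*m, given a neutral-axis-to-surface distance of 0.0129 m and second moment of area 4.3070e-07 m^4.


sigma = M * c / I
sigma = 73.0 * 0.0129 / 4.3070e-07
M * c = 0.9417
sigma = 2.1864e+06


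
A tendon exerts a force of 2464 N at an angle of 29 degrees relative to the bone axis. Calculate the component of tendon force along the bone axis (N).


F_eff = F_tendon * cos(theta)
theta = 29 deg = 0.5061 rad
cos(theta) = 0.8746
F_eff = 2464 * 0.8746
F_eff = 2155.0630


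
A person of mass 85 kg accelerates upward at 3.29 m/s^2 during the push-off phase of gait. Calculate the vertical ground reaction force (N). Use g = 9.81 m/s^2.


GRF = m * (g + a)
GRF = 85 * (9.81 + 3.29)
GRF = 85 * 13.1000
GRF = 1113.5000


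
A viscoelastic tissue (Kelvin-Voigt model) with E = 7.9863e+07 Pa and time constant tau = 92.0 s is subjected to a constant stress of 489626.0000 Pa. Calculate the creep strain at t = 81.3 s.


epsilon(t) = (sigma/E) * (1 - exp(-t/tau))
sigma/E = 489626.0000 / 7.9863e+07 = 0.0061
exp(-t/tau) = exp(-81.3 / 92.0) = 0.4133
epsilon = 0.0061 * (1 - 0.4133)
epsilon = 0.0036


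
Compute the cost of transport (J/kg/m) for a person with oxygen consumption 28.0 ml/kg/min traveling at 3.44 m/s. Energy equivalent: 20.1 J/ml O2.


Power per kg = VO2 * 20.1 / 60
Power per kg = 28.0 * 20.1 / 60 = 9.3800 W/kg
Cost = power_per_kg / speed
Cost = 9.3800 / 3.44
Cost = 2.7267


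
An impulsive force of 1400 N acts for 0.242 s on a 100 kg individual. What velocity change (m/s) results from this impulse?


J = F * dt = 1400 * 0.242 = 338.8000 N*s
delta_v = J / m
delta_v = 338.8000 / 100
delta_v = 3.3880


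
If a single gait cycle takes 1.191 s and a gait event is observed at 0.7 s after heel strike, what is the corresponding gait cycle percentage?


pct = (event_time / cycle_time) * 100
pct = (0.7 / 1.191) * 100
ratio = 0.5877
pct = 58.7741


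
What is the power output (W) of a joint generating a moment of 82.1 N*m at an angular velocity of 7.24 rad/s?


P = M * omega
P = 82.1 * 7.24
P = 594.4040


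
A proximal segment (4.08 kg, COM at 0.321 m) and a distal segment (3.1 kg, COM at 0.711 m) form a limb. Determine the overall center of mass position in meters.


COM = (m1*x1 + m2*x2) / (m1 + m2)
COM = (4.08*0.321 + 3.1*0.711) / (4.08 + 3.1)
Numerator = 3.5138
Denominator = 7.1800
COM = 0.4894


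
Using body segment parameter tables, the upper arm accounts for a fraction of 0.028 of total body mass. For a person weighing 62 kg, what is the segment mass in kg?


m_segment = body_mass * fraction
m_segment = 62 * 0.028
m_segment = 1.7360


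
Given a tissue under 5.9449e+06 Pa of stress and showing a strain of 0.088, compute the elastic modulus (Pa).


E = stress / strain
E = 5.9449e+06 / 0.088
E = 6.7556e+07


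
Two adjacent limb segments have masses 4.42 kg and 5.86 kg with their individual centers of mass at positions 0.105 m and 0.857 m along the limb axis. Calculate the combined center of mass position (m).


COM = (m1*x1 + m2*x2) / (m1 + m2)
COM = (4.42*0.105 + 5.86*0.857) / (4.42 + 5.86)
Numerator = 5.4861
Denominator = 10.2800
COM = 0.5337


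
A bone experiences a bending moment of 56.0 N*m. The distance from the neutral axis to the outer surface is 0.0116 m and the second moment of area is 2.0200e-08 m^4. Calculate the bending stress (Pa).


sigma = M * c / I
sigma = 56.0 * 0.0116 / 2.0200e-08
M * c = 0.6496
sigma = 3.2158e+07


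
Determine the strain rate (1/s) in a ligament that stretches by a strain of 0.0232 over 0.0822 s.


strain_rate = delta_strain / delta_t
strain_rate = 0.0232 / 0.0822
strain_rate = 0.2822


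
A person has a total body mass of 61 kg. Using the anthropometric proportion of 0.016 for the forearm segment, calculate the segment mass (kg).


m_segment = body_mass * fraction
m_segment = 61 * 0.016
m_segment = 0.9760


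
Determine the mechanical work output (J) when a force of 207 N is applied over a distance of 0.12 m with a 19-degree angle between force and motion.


W = F * d * cos(theta)
theta = 19 deg = 0.3316 rad
cos(theta) = 0.9455
W = 207 * 0.12 * 0.9455
W = 23.4867


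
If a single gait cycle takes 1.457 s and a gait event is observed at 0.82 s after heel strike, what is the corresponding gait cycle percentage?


pct = (event_time / cycle_time) * 100
pct = (0.82 / 1.457) * 100
ratio = 0.5628
pct = 56.2800


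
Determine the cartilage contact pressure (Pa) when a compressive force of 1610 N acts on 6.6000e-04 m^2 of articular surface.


P = F / A
P = 1610 / 6.6000e-04
P = 2.4394e+06


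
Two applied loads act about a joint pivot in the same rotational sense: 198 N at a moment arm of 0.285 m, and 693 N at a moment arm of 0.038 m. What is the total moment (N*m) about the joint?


M = F1 * d1 + F2 * d2
M = 198 * 0.285 + 693 * 0.038
M = 56.4300 + 26.3340
M = 82.7640


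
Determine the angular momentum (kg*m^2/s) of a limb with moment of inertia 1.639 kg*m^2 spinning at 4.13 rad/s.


L = I * omega
L = 1.639 * 4.13
L = 6.7691


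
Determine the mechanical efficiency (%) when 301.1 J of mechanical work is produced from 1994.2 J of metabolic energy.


eta = (W_mech / E_meta) * 100
eta = (301.1 / 1994.2) * 100
ratio = 0.1510
eta = 15.0988


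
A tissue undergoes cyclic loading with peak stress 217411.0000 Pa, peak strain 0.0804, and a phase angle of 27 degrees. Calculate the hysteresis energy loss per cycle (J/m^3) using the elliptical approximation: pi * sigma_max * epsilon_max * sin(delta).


E_loss = pi * sigma_max * epsilon_max * sin(delta)
delta = 27 deg = 0.4712 rad
sin(delta) = 0.4540
E_loss = pi * 217411.0000 * 0.0804 * 0.4540
E_loss = 24930.6843


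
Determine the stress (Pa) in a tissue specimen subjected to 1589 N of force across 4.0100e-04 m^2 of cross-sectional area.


stress = F / A
stress = 1589 / 4.0100e-04
stress = 3.9626e+06


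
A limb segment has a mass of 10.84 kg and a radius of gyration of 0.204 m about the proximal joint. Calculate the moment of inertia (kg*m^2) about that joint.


I = m * k^2
I = 10.84 * 0.204^2
k^2 = 0.0416
I = 0.4511


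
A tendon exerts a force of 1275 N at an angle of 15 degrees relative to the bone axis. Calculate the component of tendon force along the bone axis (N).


F_eff = F_tendon * cos(theta)
theta = 15 deg = 0.2618 rad
cos(theta) = 0.9659
F_eff = 1275 * 0.9659
F_eff = 1231.5554


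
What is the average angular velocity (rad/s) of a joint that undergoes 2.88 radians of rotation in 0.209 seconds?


omega = delta_theta / delta_t
omega = 2.88 / 0.209
omega = 13.7799


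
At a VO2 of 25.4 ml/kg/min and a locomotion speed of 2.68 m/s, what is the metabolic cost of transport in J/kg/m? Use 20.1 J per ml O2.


Power per kg = VO2 * 20.1 / 60
Power per kg = 25.4 * 20.1 / 60 = 8.5090 W/kg
Cost = power_per_kg / speed
Cost = 8.5090 / 2.68
Cost = 3.1750


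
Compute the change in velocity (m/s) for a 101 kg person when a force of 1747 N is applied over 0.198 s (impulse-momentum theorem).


J = F * dt = 1747 * 0.198 = 345.9060 N*s
delta_v = J / m
delta_v = 345.9060 / 101
delta_v = 3.4248


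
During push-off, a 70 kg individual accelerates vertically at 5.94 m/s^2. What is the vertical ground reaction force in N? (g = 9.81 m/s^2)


GRF = m * (g + a)
GRF = 70 * (9.81 + 5.94)
GRF = 70 * 15.7500
GRF = 1102.5000


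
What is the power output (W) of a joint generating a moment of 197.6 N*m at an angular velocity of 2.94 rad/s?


P = M * omega
P = 197.6 * 2.94
P = 580.9440


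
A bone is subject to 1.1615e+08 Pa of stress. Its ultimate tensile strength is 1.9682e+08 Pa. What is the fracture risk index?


FRI = applied / ultimate
FRI = 1.1615e+08 / 1.9682e+08
FRI = 0.5901


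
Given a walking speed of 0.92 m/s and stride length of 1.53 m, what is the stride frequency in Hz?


f = v / stride_length
f = 0.92 / 1.53
f = 0.6013


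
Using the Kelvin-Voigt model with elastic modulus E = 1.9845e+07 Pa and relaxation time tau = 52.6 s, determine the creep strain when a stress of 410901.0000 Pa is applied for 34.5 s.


epsilon(t) = (sigma/E) * (1 - exp(-t/tau))
sigma/E = 410901.0000 / 1.9845e+07 = 0.0207
exp(-t/tau) = exp(-34.5 / 52.6) = 0.5190
epsilon = 0.0207 * (1 - 0.5190)
epsilon = 0.0100


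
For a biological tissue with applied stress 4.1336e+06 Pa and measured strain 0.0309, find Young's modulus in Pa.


E = stress / strain
E = 4.1336e+06 / 0.0309
E = 1.3377e+08


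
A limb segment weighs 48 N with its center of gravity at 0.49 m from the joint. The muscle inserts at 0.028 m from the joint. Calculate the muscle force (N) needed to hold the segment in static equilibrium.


F_muscle = W * d_load / d_muscle
F_muscle = 48 * 0.49 / 0.028
Numerator = 23.5200
F_muscle = 840.0000
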